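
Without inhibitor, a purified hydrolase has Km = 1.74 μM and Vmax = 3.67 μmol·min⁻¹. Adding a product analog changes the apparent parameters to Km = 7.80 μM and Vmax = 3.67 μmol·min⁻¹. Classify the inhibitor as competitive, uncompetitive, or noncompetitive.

competitive

Km increases (1.74 → 7.80 μM) while Vmax is unchanged — the hallmark of competitive inhibition.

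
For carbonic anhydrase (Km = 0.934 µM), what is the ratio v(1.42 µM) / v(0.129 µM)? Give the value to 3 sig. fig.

4.97

The fractional saturations are [S]/(Km+[S]) = 0.129/1.063 = 0.1214 and 1.42/2.354 = 0.6032.
v₂/v₁ is just their ratio: 0.6032/0.1214 = 4.97.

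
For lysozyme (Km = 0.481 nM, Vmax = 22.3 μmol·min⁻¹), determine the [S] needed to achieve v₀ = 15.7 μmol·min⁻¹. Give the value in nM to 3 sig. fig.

Rearranging v = Vmax[S]/(Km+[S]) gives [S] = Km·v/(Vmax − v).
[S] = 0.481 × 15.7 / (22.3 − 15.7) = 7.552/6.600 = 1.14 nM.

1.14 nM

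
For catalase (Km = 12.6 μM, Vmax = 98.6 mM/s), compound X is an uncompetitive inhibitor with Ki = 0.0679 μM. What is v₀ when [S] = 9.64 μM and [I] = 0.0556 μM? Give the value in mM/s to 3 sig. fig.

31.5 mM/s

α = 1 + [I]/Ki = 1 + 0.0556/0.0679 = 1.819.
For an uncompetitive inhibitor, both parameters are divided by α, giving Vmax/α and Km/α: Km,app = 6.93 μM, Vmax,app = 54.2 mM/s.
v = Vmax,app·[S]/(Km,app + [S]) = 54.2 × 9.64/(6.93 + 9.64) = 31.5 mM/s.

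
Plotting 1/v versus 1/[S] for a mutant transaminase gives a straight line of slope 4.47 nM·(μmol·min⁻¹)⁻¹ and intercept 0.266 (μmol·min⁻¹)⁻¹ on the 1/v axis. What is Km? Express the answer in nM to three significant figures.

16.8 nM

y-intercept = 1/Vmax ⇒ Vmax = 3.76 μmol·min⁻¹; slope = Km/Vmax ⇒ Km = slope × Vmax.
Km = 4.47 × 3.76 = 16.8 nM.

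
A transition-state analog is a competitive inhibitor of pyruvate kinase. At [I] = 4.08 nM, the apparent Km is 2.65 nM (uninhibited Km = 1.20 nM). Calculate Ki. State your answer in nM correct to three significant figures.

3.38 nM

Competitive: Km,app = α·Km with α = 1 + [I]/Ki.
α = Km,app/Km = 2.65/1.20 = 2.208.
Ki = [I]/(α − 1) = 4.08/1.208 = 3.38 nM.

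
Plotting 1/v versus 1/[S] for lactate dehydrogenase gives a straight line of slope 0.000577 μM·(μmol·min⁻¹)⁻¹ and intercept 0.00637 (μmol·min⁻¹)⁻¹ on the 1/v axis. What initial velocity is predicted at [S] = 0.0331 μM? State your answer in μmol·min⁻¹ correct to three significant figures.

42.0 μmol·min⁻¹

The y-intercept is 1/Vmax, so Vmax = 1/0.00637 = 157 μmol·min⁻¹.
The slope is Km/Vmax, so Km = 0.000577 × 157 = 0.0906 μM.
Then v = 157 × 0.0331/(0.0906 + 0.0331) = 42.0 μmol·min⁻¹.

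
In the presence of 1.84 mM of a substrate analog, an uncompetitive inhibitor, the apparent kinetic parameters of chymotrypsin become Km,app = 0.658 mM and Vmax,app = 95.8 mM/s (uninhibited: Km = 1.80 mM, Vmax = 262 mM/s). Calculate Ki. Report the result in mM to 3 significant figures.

1.06 mM

Uncompetitive: Vmax,app = Vmax/α (and Km,app = Km/α) with α = 1 + [I]/Ki.
α = Vmax/Vmax,app = 262/95.8 = 2.735.
Since α = 1 + [I]/Ki, [I]/Ki = 2.735 − 1 = 1.735 and Ki = 1.84/1.735 = 1.06 mM.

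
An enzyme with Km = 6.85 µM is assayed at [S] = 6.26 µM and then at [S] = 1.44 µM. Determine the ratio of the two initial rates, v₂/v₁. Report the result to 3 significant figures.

Since Vmax cancels, v₂/v₁ = [S]₂(Km+[S]₁) / [S]₁(Km+[S]₂).
= 1.44×(6.85+6.26) / (6.26×(6.85+1.44)) = 18.88/51.90 = 0.364.

0.364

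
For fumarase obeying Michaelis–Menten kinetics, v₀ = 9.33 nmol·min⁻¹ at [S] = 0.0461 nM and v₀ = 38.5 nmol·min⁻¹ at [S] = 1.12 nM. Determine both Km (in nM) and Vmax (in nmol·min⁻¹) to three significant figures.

Km = 0.174 nM; Vmax = 44.5 nmol·min⁻¹

From v = Vmax[S]/(Km+[S]), each point gives Vmax = v(Km+[S])/[S].
Equating: 9.33(Km+0.0461)/0.0461 = 38.5(Km+1.12)/1.12.
202.4·Km + 9.33 = 34.38·Km + 38.5, so (202.4 − 34.38)·Km = 38.5 − 9.33.
Km = 29.17/168.0 = 0.174 nM; then Vmax = 9.33(0.174+0.0461)/0.0461 = 44.5 nmol·min⁻¹.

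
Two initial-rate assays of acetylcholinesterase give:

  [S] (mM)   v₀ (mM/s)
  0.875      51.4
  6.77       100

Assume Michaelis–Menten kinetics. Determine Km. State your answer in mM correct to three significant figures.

1.11 mM

From v = Vmax[S]/(Km+[S]), each point gives Vmax = v(Km+[S])/[S].
Equating: 51.4(Km+0.875)/0.875 = 100(Km+6.77)/6.77.
58.74·Km + 51.4 = 14.77·Km + 100, so (58.74 − 14.77)·Km = 100 − 51.4.
Km = 48.60/43.97 = 1.11 mM; then Vmax = 51.4(1.11+0.875)/0.875 = 116 mM/s.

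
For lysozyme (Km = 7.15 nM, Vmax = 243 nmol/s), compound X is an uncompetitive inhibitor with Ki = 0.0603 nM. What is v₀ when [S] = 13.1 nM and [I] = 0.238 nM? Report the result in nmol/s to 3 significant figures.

44.2 nmol/s

With α = 1 + [I]/Ki = 1 + 0.238/0.0603 = 4.947, the uncompetitive rate law is v = (Vmax/α)·[S] / (Km/α + [S]).
v = (243/4.947)×13.1 / (7.15/4.947 + 13.1) = 643.5/14.55 = 44.2 nmol/s.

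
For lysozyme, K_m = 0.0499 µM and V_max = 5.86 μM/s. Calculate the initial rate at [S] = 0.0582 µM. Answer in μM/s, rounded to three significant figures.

[S]/(Km+[S]) = 0.0582/0.1081 = 0.5384, the fractional saturation.
v = 0.5384 × Vmax = 0.5384 × 5.86 = 3.15 μM/s.

3.15 μM/s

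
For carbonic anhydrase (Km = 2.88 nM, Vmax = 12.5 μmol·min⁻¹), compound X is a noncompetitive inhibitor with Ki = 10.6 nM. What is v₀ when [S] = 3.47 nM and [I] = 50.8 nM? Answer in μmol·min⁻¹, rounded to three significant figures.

1.18 μmol·min⁻¹

With α = 1 + [I]/Ki = 1 + 50.8/10.6 = 5.792, the noncompetitive rate law is v = (Vmax/α)·[S] / (Km + [S]).
v = (12.5/5.792)×3.47 / (2.88 + 3.47) = 7.488/6.350 = 1.18 μmol·min⁻¹.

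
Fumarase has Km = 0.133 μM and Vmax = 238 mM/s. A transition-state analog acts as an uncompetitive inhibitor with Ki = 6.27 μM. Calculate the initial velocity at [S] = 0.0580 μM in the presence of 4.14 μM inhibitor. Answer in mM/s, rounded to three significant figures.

α = 1 + [I]/Ki = 1 + 4.14/6.27 = 1.660.
For an uncompetitive inhibitor, both parameters are divided by α, giving Vmax/α and Km/α: Km,app = 0.0801 μM, Vmax,app = 143 mM/s.
v = Vmax,app·[S]/(Km,app + [S]) = 143 × 0.0580/(0.0801 + 0.0580) = 60.2 mM/s.

60.2 mM/s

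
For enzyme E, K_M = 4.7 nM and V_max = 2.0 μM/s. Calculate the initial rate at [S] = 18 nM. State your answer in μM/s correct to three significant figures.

1.59 μM/s

v = Vmax·[S]/(Km + [S]) = 2.0 × 18 / (4.7 + 18)
  = 36.00 / 22.70 = 1.59 μM/s.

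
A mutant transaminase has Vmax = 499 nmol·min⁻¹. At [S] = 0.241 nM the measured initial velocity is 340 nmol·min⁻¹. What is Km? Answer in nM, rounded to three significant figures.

0.113 nM

From v = Vmax[S]/(Km+[S]), Km = [S](Vmax − v)/v.
Km = 0.241 × (499 − 340) / 340 = 38.32/340 = 0.113 nM.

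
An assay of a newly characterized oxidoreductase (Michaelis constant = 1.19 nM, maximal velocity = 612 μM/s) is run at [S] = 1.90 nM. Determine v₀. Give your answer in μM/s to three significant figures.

376 μM/s

[S]/(Km+[S]) = 1.90/3.090 = 0.6149, the fractional saturation.
v = 0.6149 × Vmax = 0.6149 × 612 = 376 μM/s.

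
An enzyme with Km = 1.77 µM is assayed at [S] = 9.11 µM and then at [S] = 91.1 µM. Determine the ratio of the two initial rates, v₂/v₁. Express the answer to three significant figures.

1.17

The fractional saturations are [S]/(Km+[S]) = 9.11/10.88 = 0.8373 and 91.1/92.87 = 0.9809.
v₂/v₁ is just their ratio: 0.9809/0.8373 = 1.17.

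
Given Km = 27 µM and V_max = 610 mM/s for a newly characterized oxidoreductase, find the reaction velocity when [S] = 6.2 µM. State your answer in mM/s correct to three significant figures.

114 mM/s

[S]/(Km+[S]) = 6.2/33.20 = 0.1867, the fractional saturation.
v = 0.1867 × Vmax = 0.1867 × 610 = 114 mM/s.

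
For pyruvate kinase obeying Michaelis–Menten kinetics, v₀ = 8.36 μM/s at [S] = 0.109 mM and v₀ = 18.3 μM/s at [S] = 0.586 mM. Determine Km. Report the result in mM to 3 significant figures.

0.219 mM

From v = Vmax[S]/(Km+[S]), each point gives Vmax = v(Km+[S])/[S].
Equating: 8.36(Km+0.109)/0.109 = 18.3(Km+0.586)/0.586.
76.70·Km + 8.36 = 31.23·Km + 18.3, so (76.70 − 31.23)·Km = 18.3 − 8.36.
Km = 9.940/45.47 = 0.219 mM; then Vmax = 8.36(0.219+0.109)/0.109 = 25.1 μM/s.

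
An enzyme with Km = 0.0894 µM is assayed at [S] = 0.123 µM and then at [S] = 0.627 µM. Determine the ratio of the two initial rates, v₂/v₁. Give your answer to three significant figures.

1.51

Since Vmax cancels, v₂/v₁ = [S]₂(Km+[S]₁) / [S]₁(Km+[S]₂).
= 0.627×(0.0894+0.123) / (0.123×(0.0894+0.627)) = 0.1332/0.08812 = 1.51.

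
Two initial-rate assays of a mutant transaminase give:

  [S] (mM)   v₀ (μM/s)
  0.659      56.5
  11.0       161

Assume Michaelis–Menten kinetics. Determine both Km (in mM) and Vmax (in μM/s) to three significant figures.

From v = Vmax[S]/(Km+[S]), each point gives Vmax = v(Km+[S])/[S].
Equating: 56.5(Km+0.659)/0.659 = 161(Km+11.0)/11.0.
85.74·Km + 56.5 = 14.64·Km + 161, so (85.74 − 14.64)·Km = 161 − 56.5.
Km = 104.5/71.10 = 1.47 mM; then Vmax = 56.5(1.47+0.659)/0.659 = 183 μM/s.

Km = 1.47 mM; Vmax = 183 μM/s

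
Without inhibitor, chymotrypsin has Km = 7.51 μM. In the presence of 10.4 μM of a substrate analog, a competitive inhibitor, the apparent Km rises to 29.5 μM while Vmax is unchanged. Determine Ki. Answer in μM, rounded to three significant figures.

3.55 μM

Competitive: Km,app = α·Km with α = 1 + [I]/Ki.
α = Km,app/Km = 29.5/7.51 = 3.928.
Since α = 1 + [I]/Ki, [I]/Ki = 3.928 − 1 = 2.928 and Ki = 10.4/2.928 = 3.55 μM.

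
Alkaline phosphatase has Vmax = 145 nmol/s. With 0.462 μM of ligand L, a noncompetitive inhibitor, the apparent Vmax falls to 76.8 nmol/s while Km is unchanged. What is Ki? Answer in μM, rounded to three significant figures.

0.520 μM

Noncompetitive: Vmax,app = Vmax/α with α = 1 + [I]/Ki.
α = Vmax/Vmax,app = 145/76.8 = 1.888.
Since α = 1 + [I]/Ki, [I]/Ki = 1.888 − 1 = 0.8880 and Ki = 0.462/0.8880 = 0.520 μM.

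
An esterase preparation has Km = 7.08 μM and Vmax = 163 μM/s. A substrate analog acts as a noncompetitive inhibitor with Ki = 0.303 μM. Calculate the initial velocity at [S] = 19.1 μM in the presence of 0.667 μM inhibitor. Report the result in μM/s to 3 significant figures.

37.1 μM/s

With α = 1 + [I]/Ki = 1 + 0.667/0.303 = 3.201, the noncompetitive rate law is v = (Vmax/α)·[S] / (Km + [S]).
v = (163/3.201)×19.1 / (7.08 + 19.1) = 972.5/26.18 = 37.1 μM/s.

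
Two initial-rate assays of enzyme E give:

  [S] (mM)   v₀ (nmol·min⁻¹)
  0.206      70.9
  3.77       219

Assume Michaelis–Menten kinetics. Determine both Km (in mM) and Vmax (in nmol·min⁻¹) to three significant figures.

In reciprocal form, 1/v = (Km/Vmax)·(1/[S]) + 1/Vmax. The two points give (1/[S], 1/v) = (4.854, 0.01410) and (0.2653, 0.004566).
Slope = (0.01410 − 0.004566)/(4.854 − 0.2653) = 0.002078; intercept = 0.01410 − 0.002078×4.854 = 0.004015.
Vmax = 1/intercept = 249 nmol·min⁻¹; Km = slope × Vmax = 0.002078 × 249 = 0.518 mM.

Km = 0.518 mM; Vmax = 249 nmol·min⁻¹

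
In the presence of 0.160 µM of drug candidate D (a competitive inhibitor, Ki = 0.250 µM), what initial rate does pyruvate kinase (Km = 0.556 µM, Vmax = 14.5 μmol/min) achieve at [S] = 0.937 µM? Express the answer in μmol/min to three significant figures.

7.35 μmol/min

α = 1 + [I]/Ki = 1 + 0.160/0.250 = 1.640.
For a competitive inhibitor, Vmax is unchanged and the apparent Km becomes α·Km: Km,app = 0.912 µM, Vmax,app = 14.5 μmol/min.
v = Vmax,app·[S]/(Km,app + [S]) = 14.5 × 0.937/(0.912 + 0.937) = 7.35 μmol/min.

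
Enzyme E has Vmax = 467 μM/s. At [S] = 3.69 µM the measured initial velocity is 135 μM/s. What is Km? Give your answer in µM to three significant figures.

9.07 µM

From v = Vmax[S]/(Km+[S]), Km = [S](Vmax − v)/v.
Km = 3.69 × (467 − 135) / 135 = 1225/135 = 9.07 µM.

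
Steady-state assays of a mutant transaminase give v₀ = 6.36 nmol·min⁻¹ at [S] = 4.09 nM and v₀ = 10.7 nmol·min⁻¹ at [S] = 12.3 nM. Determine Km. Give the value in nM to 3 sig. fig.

6.33 nM

From v = Vmax[S]/(Km+[S]), each point gives Vmax = v(Km+[S])/[S].
Equating: 6.36(Km+4.09)/4.09 = 10.7(Km+12.3)/12.3.
1.555·Km + 6.36 = 0.8699·Km + 10.7, so (1.555 − 0.8699)·Km = 10.7 − 6.36.
Km = 4.340/0.6851 = 6.33 nM; then Vmax = 6.36(6.33+4.09)/4.09 = 16.2 nmol·min⁻¹.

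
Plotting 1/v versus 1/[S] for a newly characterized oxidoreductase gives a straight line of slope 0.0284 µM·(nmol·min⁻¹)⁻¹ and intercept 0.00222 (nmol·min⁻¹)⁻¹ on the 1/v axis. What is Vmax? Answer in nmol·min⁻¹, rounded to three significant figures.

450 nmol·min⁻¹

The y-intercept of a Lineweaver–Burk plot equals 1/Vmax, so Vmax = 1/0.00222 = 450 nmol·min⁻¹.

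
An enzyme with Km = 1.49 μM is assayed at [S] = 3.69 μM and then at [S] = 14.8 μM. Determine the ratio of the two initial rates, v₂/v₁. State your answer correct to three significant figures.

The fractional saturations are [S]/(Km+[S]) = 3.69/5.180 = 0.7124 and 14.8/16.29 = 0.9085.
v₂/v₁ is just their ratio: 0.9085/0.7124 = 1.28.

1.28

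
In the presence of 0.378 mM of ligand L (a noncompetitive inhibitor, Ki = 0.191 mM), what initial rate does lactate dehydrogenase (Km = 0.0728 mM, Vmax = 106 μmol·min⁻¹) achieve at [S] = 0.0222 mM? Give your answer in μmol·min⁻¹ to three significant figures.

With α = 1 + [I]/Ki = 1 + 0.378/0.191 = 2.979, the noncompetitive rate law is v = (Vmax/α)·[S] / (Km + [S]).
v = (106/2.979)×0.0222 / (0.0728 + 0.0222) = 0.7899/0.09500 = 8.31 μmol·min⁻¹.

8.31 μmol·min⁻¹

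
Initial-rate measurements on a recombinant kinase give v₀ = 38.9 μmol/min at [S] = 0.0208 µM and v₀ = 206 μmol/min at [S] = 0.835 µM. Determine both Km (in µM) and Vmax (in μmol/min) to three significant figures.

Km = 0.103 µM; Vmax = 231 μmol/min

In reciprocal form, 1/v = (Km/Vmax)·(1/[S]) + 1/Vmax. The two points give (1/[S], 1/v) = (48.08, 0.02571) and (1.198, 0.004854).
Slope = (0.02571 − 0.004854)/(48.08 − 1.198) = 0.0004448; intercept = 0.02571 − 0.0004448×48.08 = 0.004322.
Vmax = 1/intercept = 231 μmol/min; Km = slope × Vmax = 0.0004448 × 231 = 0.103 µM.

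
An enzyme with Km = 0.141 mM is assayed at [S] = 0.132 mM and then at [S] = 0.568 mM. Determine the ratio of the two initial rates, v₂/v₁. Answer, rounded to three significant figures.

Since Vmax cancels, v₂/v₁ = [S]₂(Km+[S]₁) / [S]₁(Km+[S]₂).
= 0.568×(0.141+0.132) / (0.132×(0.141+0.568)) = 0.1551/0.09359 = 1.66.

1.66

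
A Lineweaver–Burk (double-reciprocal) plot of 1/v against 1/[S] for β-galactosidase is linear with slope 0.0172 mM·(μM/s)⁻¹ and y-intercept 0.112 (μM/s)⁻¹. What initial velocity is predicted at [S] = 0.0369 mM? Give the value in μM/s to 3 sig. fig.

1.73 μM/s

The y-intercept is 1/Vmax, so Vmax = 1/0.112 = 8.93 μM/s.
The slope is Km/Vmax, so Km = 0.0172 × 8.93 = 0.154 mM.
Then v = 8.93 × 0.0369/(0.154 + 0.0369) = 1.73 μM/s.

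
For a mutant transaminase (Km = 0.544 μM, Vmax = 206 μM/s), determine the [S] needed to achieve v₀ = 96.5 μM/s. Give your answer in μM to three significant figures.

Rearranging v = Vmax[S]/(Km+[S]) gives [S] = Km·v/(Vmax − v).
[S] = 0.544 × 96.5 / (206 − 96.5) = 52.50/109.5 = 0.479 μM.

0.479 μM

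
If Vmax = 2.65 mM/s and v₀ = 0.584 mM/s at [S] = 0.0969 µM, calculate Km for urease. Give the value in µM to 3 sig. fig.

0.343 µM

v/Vmax = 0.584/2.65 = 0.2204 = [S]/(Km+[S]).
So Km + [S] = [S]/0.2204 = 0.4397 µM, giving Km = 0.4397 − 0.0969 = 0.343 µM.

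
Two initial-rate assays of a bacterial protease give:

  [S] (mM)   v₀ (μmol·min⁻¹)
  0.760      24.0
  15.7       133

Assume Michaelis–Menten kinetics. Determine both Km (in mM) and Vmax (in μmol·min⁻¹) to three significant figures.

In reciprocal form, 1/v = (Km/Vmax)·(1/[S]) + 1/Vmax. The two points give (1/[S], 1/v) = (1.316, 0.04167) and (0.06369, 0.007519).
Slope = (0.04167 − 0.007519)/(1.316 − 0.06369) = 0.02727; intercept = 0.04167 − 0.02727×1.316 = 0.005782.
Vmax = 1/intercept = 173 μmol·min⁻¹; Km = slope × Vmax = 0.02727 × 173 = 4.72 mM.

Km = 4.72 mM; Vmax = 173 μmol·min⁻¹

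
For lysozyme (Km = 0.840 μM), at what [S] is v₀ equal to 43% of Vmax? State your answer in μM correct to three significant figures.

v/Vmax = [S]/(Km+[S]) = 0.43, so [S] = Km·0.43/(1 − 0.43) = 0.840 × 0.7544.
[S] = 0.634 μM.

0.634 μM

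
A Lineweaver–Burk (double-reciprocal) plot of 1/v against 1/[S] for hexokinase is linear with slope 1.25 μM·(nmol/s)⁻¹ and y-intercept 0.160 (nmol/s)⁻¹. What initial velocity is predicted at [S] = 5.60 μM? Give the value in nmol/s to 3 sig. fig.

2.61 nmol/s

The y-intercept is 1/Vmax, so Vmax = 1/0.160 = 6.25 nmol/s.
The slope is Km/Vmax, so Km = 1.25 × 6.25 = 7.81 μM.
Then v = 6.25 × 5.60/(7.81 + 5.60) = 2.61 nmol/s.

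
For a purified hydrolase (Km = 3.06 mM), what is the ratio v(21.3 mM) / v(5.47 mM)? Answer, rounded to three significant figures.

1.36

The fractional saturations are [S]/(Km+[S]) = 5.47/8.530 = 0.6413 and 21.3/24.36 = 0.8744.
v₂/v₁ is just their ratio: 0.8744/0.6413 = 1.36.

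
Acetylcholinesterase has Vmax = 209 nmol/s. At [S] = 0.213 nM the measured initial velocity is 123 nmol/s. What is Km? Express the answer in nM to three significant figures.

v/Vmax = 123/209 = 0.5885 = [S]/(Km+[S]).
So Km + [S] = [S]/0.5885 = 0.3619 nM, giving Km = 0.3619 − 0.213 = 0.149 nM.

0.149 nM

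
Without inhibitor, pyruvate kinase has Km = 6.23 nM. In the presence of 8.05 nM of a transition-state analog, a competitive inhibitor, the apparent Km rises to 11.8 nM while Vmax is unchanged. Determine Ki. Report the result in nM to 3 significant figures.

9.00 nM

Competitive: Km,app = α·Km with α = 1 + [I]/Ki.
α = Km,app/Km = 11.8/6.23 = 1.894.
Since α = 1 + [I]/Ki, [I]/Ki = 1.894 − 1 = 0.8941 and Ki = 8.05/0.8941 = 9.00 nM.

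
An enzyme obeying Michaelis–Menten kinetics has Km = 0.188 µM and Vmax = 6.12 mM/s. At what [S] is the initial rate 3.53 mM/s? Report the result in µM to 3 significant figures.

Rearranging v = Vmax[S]/(Km+[S]) gives [S] = Km·v/(Vmax − v).
[S] = 0.188 × 3.53 / (6.12 − 3.53) = 0.6636/2.590 = 0.256 µM.

0.256 µM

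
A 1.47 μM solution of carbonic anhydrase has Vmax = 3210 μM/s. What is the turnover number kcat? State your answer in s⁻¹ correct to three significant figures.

2180 s⁻¹

kcat = Vmax/[E]total = 3210 μM/s / 1.47 μM = 2180 s⁻¹.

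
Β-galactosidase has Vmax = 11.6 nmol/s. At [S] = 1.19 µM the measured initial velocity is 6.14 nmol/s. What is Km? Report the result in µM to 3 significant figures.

1.06 µM

v/Vmax = 6.14/11.6 = 0.5293 = [S]/(Km+[S]).
So Km + [S] = [S]/0.5293 = 2.248 µM, giving Km = 2.248 − 1.19 = 1.06 µM.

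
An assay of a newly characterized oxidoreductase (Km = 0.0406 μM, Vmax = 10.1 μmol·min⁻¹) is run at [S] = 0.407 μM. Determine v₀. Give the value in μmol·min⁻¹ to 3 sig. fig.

9.18 μmol·min⁻¹

v = Vmax·[S]/(Km + [S]) = 10.1 × 0.407 / (0.0406 + 0.407)
  = 4.111 / 0.4476 = 9.18 μmol·min⁻¹.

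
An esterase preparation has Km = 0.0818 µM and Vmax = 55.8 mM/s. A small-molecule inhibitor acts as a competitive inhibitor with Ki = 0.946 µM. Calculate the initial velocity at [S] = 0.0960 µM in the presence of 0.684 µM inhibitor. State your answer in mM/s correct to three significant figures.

With α = 1 + [I]/Ki = 1 + 0.684/0.946 = 1.723, the competitive rate law is v = Vmax[S] / (αKm + [S]).
v = 55.8×0.0960 / (1.723×0.0818 + 0.0960) = 5.357/0.2369 = 22.6 mM/s.

22.6 mM/s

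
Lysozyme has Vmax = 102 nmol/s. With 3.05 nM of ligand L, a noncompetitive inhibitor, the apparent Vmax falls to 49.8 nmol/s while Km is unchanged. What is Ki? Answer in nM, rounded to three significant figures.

Noncompetitive: Vmax,app = Vmax/α with α = 1 + [I]/Ki.
α = Vmax/Vmax,app = 102/49.8 = 2.048.
Ki = [I]/(α − 1) = 3.05/1.048 = 2.91 nM.

2.91 nM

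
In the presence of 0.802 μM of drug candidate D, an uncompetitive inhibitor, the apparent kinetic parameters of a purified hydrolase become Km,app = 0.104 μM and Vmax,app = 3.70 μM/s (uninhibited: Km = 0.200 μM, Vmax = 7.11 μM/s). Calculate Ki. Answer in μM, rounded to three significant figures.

Uncompetitive: Vmax,app = Vmax/α (and Km,app = Km/α) with α = 1 + [I]/Ki.
α = Vmax/Vmax,app = 7.11/3.70 = 1.922.
Since α = 1 + [I]/Ki, [I]/Ki = 1.922 − 1 = 0.9216 and Ki = 0.802/0.9216 = 0.870 μM.

0.870 μM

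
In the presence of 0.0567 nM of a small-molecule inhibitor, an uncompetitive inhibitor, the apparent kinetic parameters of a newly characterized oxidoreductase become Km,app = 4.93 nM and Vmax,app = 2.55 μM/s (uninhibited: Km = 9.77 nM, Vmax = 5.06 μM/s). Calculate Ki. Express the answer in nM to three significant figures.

Uncompetitive: Vmax,app = Vmax/α (and Km,app = Km/α) with α = 1 + [I]/Ki.
α = Vmax/Vmax,app = 5.06/2.55 = 1.984.
Since α = 1 + [I]/Ki, [I]/Ki = 1.984 − 1 = 0.9843 and Ki = 0.0567/0.9843 = 0.0576 nM.

0.0576 nM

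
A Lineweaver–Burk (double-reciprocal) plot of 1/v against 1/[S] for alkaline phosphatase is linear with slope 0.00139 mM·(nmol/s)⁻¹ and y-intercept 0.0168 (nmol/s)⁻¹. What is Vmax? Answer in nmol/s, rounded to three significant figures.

59.5 nmol/s

The y-intercept of a Lineweaver–Burk plot equals 1/Vmax, so Vmax = 1/0.0168 = 59.5 nmol/s.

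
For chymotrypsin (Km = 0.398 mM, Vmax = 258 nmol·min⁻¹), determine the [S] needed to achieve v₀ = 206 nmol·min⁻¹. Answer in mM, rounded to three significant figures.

The required fractional saturation is v/Vmax = 206/258 = 0.7984.
Then [S]/(Km+[S]) = 0.7984 ⇒ [S] = 0.398 × 0.7984/(1 − 0.7984) = 1.58 mM.

1.58 mM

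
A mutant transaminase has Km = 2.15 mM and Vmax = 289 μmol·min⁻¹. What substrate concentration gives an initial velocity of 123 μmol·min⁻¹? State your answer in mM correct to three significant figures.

The required fractional saturation is v/Vmax = 123/289 = 0.4256.
Then [S]/(Km+[S]) = 0.4256 ⇒ [S] = 2.15 × 0.4256/(1 − 0.4256) = 1.59 mM.

1.59 mM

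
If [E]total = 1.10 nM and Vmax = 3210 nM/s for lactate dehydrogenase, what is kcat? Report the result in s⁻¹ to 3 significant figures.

2920 s⁻¹

kcat = Vmax/[E]total = 3210 nM/s / 1.10 nM = 2920 s⁻¹.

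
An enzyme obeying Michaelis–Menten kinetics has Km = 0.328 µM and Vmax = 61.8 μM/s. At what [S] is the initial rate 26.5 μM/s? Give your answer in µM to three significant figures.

0.246 µM

The required fractional saturation is v/Vmax = 26.5/61.8 = 0.4288.
Then [S]/(Km+[S]) = 0.4288 ⇒ [S] = 0.328 × 0.4288/(1 − 0.4288) = 0.246 µM.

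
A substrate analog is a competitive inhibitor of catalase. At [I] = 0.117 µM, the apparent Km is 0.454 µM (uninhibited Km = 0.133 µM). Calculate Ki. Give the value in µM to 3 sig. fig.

Competitive: Km,app = α·Km with α = 1 + [I]/Ki.
α = Km,app/Km = 0.454/0.133 = 3.414.
Since α = 1 + [I]/Ki, [I]/Ki = 3.414 − 1 = 2.414 and Ki = 0.117/2.414 = 0.0485 µM.

0.0485 µM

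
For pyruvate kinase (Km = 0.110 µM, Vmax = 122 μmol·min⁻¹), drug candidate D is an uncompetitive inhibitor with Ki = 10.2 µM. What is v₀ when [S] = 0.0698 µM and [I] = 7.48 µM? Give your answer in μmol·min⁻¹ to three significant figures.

36.9 μmol·min⁻¹

With α = 1 + [I]/Ki = 1 + 7.48/10.2 = 1.733, the uncompetitive rate law is v = (Vmax/α)·[S] / (Km/α + [S]).
v = (122/1.733)×0.0698 / (0.110/1.733 + 0.0698) = 4.913/0.1333 = 36.9 μmol·min⁻¹.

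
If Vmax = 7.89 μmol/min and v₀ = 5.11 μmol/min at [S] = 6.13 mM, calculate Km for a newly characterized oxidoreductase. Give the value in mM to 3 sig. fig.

From v = Vmax[S]/(Km+[S]), Km = [S](Vmax − v)/v.
Km = 6.13 × (7.89 − 5.11) / 5.11 = 17.04/5.11 = 3.33 mM.

3.33 mM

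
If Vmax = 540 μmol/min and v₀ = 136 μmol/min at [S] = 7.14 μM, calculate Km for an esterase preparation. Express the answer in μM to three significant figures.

21.2 μM

From v = Vmax[S]/(Km+[S]), Km = [S](Vmax − v)/v.
Km = 7.14 × (540 − 136) / 136 = 2885/136 = 21.2 μM.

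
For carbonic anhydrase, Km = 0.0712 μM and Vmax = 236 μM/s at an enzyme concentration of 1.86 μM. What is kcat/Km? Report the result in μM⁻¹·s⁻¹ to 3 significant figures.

kcat = Vmax/[E]total = 236/1.86 = 127 s⁻¹.
kcat/Km = 127/0.0712 = 1780 μM⁻¹·s⁻¹.

1780 μM⁻¹·s⁻¹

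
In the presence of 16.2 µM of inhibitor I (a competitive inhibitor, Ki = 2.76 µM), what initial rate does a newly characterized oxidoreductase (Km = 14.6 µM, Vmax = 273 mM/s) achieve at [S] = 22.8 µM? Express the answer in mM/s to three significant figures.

With α = 1 + [I]/Ki = 1 + 16.2/2.76 = 6.870, the competitive rate law is v = Vmax[S] / (αKm + [S]).
v = 273×22.8 / (6.870×14.6 + 22.8) = 6224/123.1 = 50.6 mM/s.

50.6 mM/s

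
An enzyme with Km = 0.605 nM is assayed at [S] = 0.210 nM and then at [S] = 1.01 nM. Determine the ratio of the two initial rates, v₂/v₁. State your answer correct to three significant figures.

The fractional saturations are [S]/(Km+[S]) = 0.210/0.8150 = 0.2577 and 1.01/1.615 = 0.6254.
v₂/v₁ is just their ratio: 0.6254/0.2577 = 2.43.

2.43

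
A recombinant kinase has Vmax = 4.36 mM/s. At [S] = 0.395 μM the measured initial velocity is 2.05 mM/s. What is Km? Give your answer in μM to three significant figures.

v/Vmax = 2.05/4.36 = 0.4702 = [S]/(Km+[S]).
So Km + [S] = [S]/0.4702 = 0.8401 μM, giving Km = 0.8401 − 0.395 = 0.445 μM.

0.445 μM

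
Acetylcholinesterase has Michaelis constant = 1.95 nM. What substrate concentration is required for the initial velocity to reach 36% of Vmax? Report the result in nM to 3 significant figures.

1.10 nM

v/Vmax = [S]/(Km+[S]) = 0.36, so [S] = Km·0.36/(1 − 0.36) = 1.95 × 0.5625.
[S] = 1.10 nM.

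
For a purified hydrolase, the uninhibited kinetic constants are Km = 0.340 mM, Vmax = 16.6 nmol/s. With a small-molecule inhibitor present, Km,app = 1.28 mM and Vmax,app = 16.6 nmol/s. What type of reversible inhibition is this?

competitive

Km increases (0.340 → 1.28 mM) while Vmax is unchanged — the hallmark of competitive inhibition.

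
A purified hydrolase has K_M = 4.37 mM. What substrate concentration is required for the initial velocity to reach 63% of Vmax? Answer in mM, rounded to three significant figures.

7.44 mM

v/Vmax = [S]/(Km+[S]) = 0.63, so [S] = Km·0.63/(1 − 0.63) = 4.37 × 1.703.
[S] = 7.44 mM.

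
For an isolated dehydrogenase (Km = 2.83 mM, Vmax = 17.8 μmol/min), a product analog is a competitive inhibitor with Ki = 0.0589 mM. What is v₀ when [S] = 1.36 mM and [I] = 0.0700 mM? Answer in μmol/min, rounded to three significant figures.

α = 1 + [I]/Ki = 1 + 0.0700/0.0589 = 2.188.
For a competitive inhibitor, Vmax is unchanged and the apparent Km becomes α·Km: Km,app = 6.19 mM, Vmax,app = 17.8 μmol/min.
v = Vmax,app·[S]/(Km,app + [S]) = 17.8 × 1.36/(6.19 + 1.36) = 3.20 μmol/min.

3.20 μmol/min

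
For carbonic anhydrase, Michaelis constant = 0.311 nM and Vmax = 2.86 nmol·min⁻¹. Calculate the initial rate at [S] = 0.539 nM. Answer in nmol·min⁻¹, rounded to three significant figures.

1.81 nmol·min⁻¹

v = Vmax·[S]/(Km + [S]) = 2.86 × 0.539 / (0.311 + 0.539)
  = 1.542 / 0.8500 = 1.81 nmol·min⁻¹.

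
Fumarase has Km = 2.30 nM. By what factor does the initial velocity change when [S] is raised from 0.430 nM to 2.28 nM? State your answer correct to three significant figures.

3.16

Since Vmax cancels, v₂/v₁ = [S]₂(Km+[S]₁) / [S]₁(Km+[S]₂).
= 2.28×(2.30+0.430) / (0.430×(2.30+2.28)) = 6.224/1.969 = 3.16.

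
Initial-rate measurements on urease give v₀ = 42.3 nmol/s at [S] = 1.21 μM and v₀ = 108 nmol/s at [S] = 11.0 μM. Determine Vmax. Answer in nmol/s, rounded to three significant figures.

From v = Vmax[S]/(Km+[S]), each point gives Vmax = v(Km+[S])/[S].
Equating: 42.3(Km+1.21)/1.21 = 108(Km+11.0)/11.0.
34.96·Km + 42.3 = 9.818·Km + 108, so (34.96 − 9.818)·Km = 108 − 42.3.
Km = 65.70/25.14 = 2.61 μM; then Vmax = 42.3(2.61+1.21)/1.21 = 134 nmol/s.

134 nmol/s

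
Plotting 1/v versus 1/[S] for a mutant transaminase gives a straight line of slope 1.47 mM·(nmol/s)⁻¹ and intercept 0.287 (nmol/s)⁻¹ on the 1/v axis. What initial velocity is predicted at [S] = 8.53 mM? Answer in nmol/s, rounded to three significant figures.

The y-intercept is 1/Vmax, so Vmax = 1/0.287 = 3.48 nmol/s.
The slope is Km/Vmax, so Km = 1.47 × 3.48 = 5.12 mM.
Then v = 3.48 × 8.53/(5.12 + 8.53) = 2.18 nmol/s.

2.18 nmol/s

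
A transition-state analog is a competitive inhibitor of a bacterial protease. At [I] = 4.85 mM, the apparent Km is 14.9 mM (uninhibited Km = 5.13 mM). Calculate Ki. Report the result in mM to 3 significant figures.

2.55 mM

Competitive: Km,app = α·Km with α = 1 + [I]/Ki.
α = Km,app/Km = 14.9/5.13 = 2.904.
Ki = [I]/(α − 1) = 4.85/1.904 = 2.55 mM.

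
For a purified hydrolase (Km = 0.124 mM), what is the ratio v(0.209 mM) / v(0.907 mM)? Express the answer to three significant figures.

The fractional saturations are [S]/(Km+[S]) = 0.907/1.031 = 0.8797 and 0.209/0.3330 = 0.6276.
v₂/v₁ is just their ratio: 0.6276/0.8797 = 0.713.

0.713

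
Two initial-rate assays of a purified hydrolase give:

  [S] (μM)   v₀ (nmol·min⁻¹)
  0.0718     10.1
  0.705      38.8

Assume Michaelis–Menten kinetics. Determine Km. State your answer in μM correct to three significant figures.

0.335 μM

From v = Vmax[S]/(Km+[S]), each point gives Vmax = v(Km+[S])/[S].
Equating: 10.1(Km+0.0718)/0.0718 = 38.8(Km+0.705)/0.705.
140.7·Km + 10.1 = 55.04·Km + 38.8, so (140.7 − 55.04)·Km = 38.8 − 10.1.
Km = 28.70/85.63 = 0.335 μM; then Vmax = 10.1(0.335+0.0718)/0.0718 = 57.2 nmol·min⁻¹.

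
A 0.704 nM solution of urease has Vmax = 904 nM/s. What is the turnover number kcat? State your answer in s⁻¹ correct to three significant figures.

kcat = Vmax/[E]total = 904 nM/s / 0.704 nM = 1280 s⁻¹.

1280 s⁻¹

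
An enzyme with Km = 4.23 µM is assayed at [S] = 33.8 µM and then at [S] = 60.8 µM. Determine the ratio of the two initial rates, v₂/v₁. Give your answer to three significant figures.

1.05

The fractional saturations are [S]/(Km+[S]) = 33.8/38.03 = 0.8888 and 60.8/65.03 = 0.9350.
v₂/v₁ is just their ratio: 0.9350/0.8888 = 1.05.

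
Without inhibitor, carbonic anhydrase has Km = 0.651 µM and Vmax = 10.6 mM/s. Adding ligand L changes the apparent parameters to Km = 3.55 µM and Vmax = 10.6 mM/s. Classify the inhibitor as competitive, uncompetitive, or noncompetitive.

competitive

Km increases (0.651 → 3.55 µM) while Vmax is unchanged — the hallmark of competitive inhibition.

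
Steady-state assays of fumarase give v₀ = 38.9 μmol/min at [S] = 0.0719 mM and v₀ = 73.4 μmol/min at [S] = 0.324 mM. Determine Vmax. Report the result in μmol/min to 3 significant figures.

In reciprocal form, 1/v = (Km/Vmax)·(1/[S]) + 1/Vmax. The two points give (1/[S], 1/v) = (13.91, 0.02571) and (3.086, 0.01362).
Slope = (0.02571 − 0.01362)/(13.91 − 3.086) = 0.001117; intercept = 0.02571 − 0.001117×13.91 = 0.01018.
Vmax = 1/intercept = 98.3 μmol/min; Km = slope × Vmax = 0.001117 × 98.3 = 0.110 mM.

98.3 μmol/min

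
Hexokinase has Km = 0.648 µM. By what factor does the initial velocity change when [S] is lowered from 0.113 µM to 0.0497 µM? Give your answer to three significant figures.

0.480

The fractional saturations are [S]/(Km+[S]) = 0.113/0.7610 = 0.1485 and 0.0497/0.6977 = 0.07123.
v₂/v₁ is just their ratio: 0.07123/0.1485 = 0.480.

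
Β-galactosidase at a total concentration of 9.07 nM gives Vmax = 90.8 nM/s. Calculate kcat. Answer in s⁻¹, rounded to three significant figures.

kcat = Vmax/[E]total = 90.8 nM/s / 9.07 nM = 10.0 s⁻¹.

10.0 s⁻¹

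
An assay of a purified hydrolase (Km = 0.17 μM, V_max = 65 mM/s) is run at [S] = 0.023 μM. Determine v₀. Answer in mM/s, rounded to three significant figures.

v = Vmax·[S]/(Km + [S]) = 65 × 0.023 / (0.17 + 0.023)
  = 1.495 / 0.1930 = 7.75 mM/s.

7.75 mM/s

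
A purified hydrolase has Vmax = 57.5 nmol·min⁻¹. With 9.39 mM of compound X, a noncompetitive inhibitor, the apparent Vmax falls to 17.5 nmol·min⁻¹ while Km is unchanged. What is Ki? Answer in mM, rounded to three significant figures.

Noncompetitive: Vmax,app = Vmax/α with α = 1 + [I]/Ki.
α = Vmax/Vmax,app = 57.5/17.5 = 3.286.
Ki = [I]/(α − 1) = 9.39/2.286 = 4.11 mM.

4.11 mM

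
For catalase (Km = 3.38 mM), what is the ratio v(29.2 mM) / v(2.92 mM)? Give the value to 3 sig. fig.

Since Vmax cancels, v₂/v₁ = [S]₂(Km+[S]₁) / [S]₁(Km+[S]₂).
= 29.2×(3.38+2.92) / (2.92×(3.38+29.2)) = 184.0/95.13 = 1.93.

1.93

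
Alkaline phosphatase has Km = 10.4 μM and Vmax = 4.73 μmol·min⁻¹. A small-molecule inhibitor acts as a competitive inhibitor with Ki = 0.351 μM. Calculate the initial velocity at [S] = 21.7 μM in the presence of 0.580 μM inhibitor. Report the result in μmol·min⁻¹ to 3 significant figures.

With α = 1 + [I]/Ki = 1 + 0.580/0.351 = 2.652, the competitive rate law is v = Vmax[S] / (αKm + [S]).
v = 4.73×21.7 / (2.652×10.4 + 21.7) = 102.6/49.29 = 2.08 μmol·min⁻¹.

2.08 μmol·min⁻¹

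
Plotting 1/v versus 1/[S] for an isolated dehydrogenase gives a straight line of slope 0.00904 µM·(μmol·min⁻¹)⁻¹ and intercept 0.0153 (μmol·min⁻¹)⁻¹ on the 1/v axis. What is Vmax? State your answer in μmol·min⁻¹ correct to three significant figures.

65.4 μmol·min⁻¹

The y-intercept of a Lineweaver–Burk plot equals 1/Vmax, so Vmax = 1/0.0153 = 65.4 μmol·min⁻¹.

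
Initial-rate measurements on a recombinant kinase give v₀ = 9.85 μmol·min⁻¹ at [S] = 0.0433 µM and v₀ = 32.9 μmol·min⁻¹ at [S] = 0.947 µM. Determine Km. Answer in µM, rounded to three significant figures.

0.120 µM

From v = Vmax[S]/(Km+[S]), each point gives Vmax = v(Km+[S])/[S].
Equating: 9.85(Km+0.0433)/0.0433 = 32.9(Km+0.947)/0.947.
227.5·Km + 9.85 = 34.74·Km + 32.9, so (227.5 − 34.74)·Km = 32.9 − 9.85.
Km = 23.05/192.7 = 0.120 µM; then Vmax = 9.85(0.120+0.0433)/0.0433 = 37.1 μmol·min⁻¹.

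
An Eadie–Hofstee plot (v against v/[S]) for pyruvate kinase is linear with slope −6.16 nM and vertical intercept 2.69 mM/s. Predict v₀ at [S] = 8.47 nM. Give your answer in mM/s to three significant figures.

In the Eadie–Hofstee form v = Vmax − Km·(v/[S]), the slope is −Km and the intercept is Vmax, so Km = 6.16 nM and Vmax = 2.69 mM/s.
v = 2.69 × 8.47/(6.16 + 8.47) = 1.56 mM/s.

1.56 mM/s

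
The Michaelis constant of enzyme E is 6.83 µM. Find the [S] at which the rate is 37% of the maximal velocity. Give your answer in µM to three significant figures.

4.01 µM

v/Vmax = [S]/(Km+[S]) = 0.37, so [S] = Km·0.37/(1 − 0.37) = 6.83 × 0.5873.
[S] = 4.01 µM.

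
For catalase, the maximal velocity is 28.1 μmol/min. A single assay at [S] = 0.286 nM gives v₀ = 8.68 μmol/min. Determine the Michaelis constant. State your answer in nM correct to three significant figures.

0.640 nM

v/Vmax = 8.68/28.1 = 0.3089 = [S]/(Km+[S]).
So Km + [S] = [S]/0.3089 = 0.9259 nM, giving Km = 0.9259 − 0.286 = 0.640 nM.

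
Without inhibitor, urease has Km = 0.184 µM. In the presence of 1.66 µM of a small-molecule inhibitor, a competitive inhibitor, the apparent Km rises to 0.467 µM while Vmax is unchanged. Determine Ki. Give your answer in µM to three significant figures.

Competitive: Km,app = α·Km with α = 1 + [I]/Ki.
α = Km,app/Km = 0.467/0.184 = 2.538.
Since α = 1 + [I]/Ki, [I]/Ki = 2.538 − 1 = 1.538 and Ki = 1.66/1.538 = 1.08 µM.

1.08 µM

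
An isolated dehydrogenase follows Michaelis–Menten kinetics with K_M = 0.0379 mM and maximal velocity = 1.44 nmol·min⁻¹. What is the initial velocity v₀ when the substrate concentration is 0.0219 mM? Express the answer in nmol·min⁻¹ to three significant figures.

v = Vmax·[S]/(Km + [S]) = 1.44 × 0.0219 / (0.0379 + 0.0219)
  = 0.03154 / 0.05980 = 0.527 nmol·min⁻¹.

0.527 nmol·min⁻¹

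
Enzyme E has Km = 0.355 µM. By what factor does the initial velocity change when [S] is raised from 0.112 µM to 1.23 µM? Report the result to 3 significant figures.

Since Vmax cancels, v₂/v₁ = [S]₂(Km+[S]₁) / [S]₁(Km+[S]₂).
= 1.23×(0.355+0.112) / (0.112×(0.355+1.23)) = 0.5744/0.1775 = 3.24.

3.24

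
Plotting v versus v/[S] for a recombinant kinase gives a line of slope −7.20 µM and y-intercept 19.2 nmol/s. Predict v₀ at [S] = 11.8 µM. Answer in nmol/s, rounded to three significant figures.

In the Eadie–Hofstee form v = Vmax − Km·(v/[S]), the slope is −Km and the intercept is Vmax, so Km = 7.20 µM and Vmax = 19.2 nmol/s.
v = 19.2 × 11.8/(7.20 + 11.8) = 11.9 nmol/s.

11.9 nmol/s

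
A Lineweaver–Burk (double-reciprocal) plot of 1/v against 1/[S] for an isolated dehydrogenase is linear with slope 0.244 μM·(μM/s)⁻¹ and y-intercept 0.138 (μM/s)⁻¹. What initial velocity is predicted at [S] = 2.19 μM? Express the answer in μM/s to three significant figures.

The y-intercept is 1/Vmax, so Vmax = 1/0.138 = 7.25 μM/s.
The slope is Km/Vmax, so Km = 0.244 × 7.25 = 1.77 μM.
Then v = 7.25 × 2.19/(1.77 + 2.19) = 4.01 μM/s.

4.01 μM/s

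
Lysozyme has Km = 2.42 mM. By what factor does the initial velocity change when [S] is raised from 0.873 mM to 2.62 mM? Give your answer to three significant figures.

The fractional saturations are [S]/(Km+[S]) = 0.873/3.293 = 0.2651 and 2.62/5.040 = 0.5198.
v₂/v₁ is just their ratio: 0.5198/0.2651 = 1.96.

1.96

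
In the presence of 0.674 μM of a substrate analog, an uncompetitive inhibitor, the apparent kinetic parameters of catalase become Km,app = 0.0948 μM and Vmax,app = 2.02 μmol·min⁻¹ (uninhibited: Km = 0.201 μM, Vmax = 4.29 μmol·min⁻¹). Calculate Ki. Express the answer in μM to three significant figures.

0.600 μM

Uncompetitive: Vmax,app = Vmax/α (and Km,app = Km/α) with α = 1 + [I]/Ki.
α = Vmax/Vmax,app = 4.29/2.02 = 2.124.
Ki = [I]/(α − 1) = 0.674/1.124 = 0.600 μM.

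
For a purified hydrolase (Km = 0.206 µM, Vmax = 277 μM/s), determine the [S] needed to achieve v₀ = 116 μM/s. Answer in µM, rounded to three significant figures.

The required fractional saturation is v/Vmax = 116/277 = 0.4188.
Then [S]/(Km+[S]) = 0.4188 ⇒ [S] = 0.206 × 0.4188/(1 − 0.4188) = 0.148 µM.

0.148 µM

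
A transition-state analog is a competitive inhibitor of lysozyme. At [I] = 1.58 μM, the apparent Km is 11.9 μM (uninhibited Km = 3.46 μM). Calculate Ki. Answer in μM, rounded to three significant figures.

Competitive: Km,app = α·Km with α = 1 + [I]/Ki.
α = Km,app/Km = 11.9/3.46 = 3.439.
Ki = [I]/(α − 1) = 1.58/2.439 = 0.648 μM.

0.648 μM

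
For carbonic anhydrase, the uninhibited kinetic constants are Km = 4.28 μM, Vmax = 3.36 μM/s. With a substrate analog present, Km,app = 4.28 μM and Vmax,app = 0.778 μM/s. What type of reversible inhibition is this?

Vmax decreases (3.36 → 0.778 μM/s) while Km is unchanged — pure noncompetitive inhibition.

noncompetitive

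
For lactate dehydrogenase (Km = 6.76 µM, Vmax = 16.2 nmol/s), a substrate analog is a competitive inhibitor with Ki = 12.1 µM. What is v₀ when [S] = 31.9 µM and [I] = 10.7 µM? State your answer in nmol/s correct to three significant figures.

α = 1 + [I]/Ki = 1 + 10.7/12.1 = 1.884.
For a competitive inhibitor, Vmax is unchanged and the apparent Km becomes α·Km: Km,app = 12.7 µM, Vmax,app = 16.2 nmol/s.
v = Vmax,app·[S]/(Km,app + [S]) = 16.2 × 31.9/(12.7 + 31.9) = 11.6 nmol/s.

11.6 nmol/s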